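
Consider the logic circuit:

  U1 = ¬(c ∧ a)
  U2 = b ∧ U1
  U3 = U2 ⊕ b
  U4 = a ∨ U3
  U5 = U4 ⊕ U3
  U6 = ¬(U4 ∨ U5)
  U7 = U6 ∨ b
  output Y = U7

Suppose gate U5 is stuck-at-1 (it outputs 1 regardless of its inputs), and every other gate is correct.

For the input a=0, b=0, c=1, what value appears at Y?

Propagate with U5 forced: U1=1, U2=0, U3=0, U4=0, U5=1 [stuck-at-1], U6=0, U7=0.
So Y = 0. (Without the fault it would be 1.)

0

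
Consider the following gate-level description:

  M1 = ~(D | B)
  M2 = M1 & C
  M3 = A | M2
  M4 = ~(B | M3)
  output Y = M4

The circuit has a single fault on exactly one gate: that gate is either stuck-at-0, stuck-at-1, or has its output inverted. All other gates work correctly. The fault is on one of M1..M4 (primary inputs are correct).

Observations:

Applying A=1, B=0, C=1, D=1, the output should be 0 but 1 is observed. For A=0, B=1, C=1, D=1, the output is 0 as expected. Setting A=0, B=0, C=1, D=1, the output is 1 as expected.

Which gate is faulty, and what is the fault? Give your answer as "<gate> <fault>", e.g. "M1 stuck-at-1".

Fault-free values for test 1 (A=1, B=0, C=1, D=1): M1=0, M2=0, M3=1, M4=0, giving Y=0. Observed 1.
Test 1: faults giving observed 1 are {M3 stuck-at-0, M3 inverted output, M4 stuck-at-1, M4 inverted output}.
Test 2 (A=0, B=1, C=1, D=1): fault-free M1=0, M2=0, M3=0, M4=0 → 0; observed 0. Eliminates M4 stuck-at-1, M4 inverted output.
Test 3 (A=0, B=0, C=1, D=1): fault-free M1=0, M2=0, M3=0, M4=1 → 1; observed 1. Eliminates M3 inverted output.
Only M3 stuck-at-0 is consistent with every test.

M3 stuck-at-0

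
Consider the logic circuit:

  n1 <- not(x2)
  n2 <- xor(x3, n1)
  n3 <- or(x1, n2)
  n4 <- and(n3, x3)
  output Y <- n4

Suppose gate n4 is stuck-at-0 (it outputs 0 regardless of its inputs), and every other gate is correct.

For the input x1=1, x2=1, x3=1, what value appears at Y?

0

Propagate with n4 forced: n1=0, n2=1, n3=1, n4=0 [stuck-at-0].
So Y = 0. (Without the fault it would be 1.)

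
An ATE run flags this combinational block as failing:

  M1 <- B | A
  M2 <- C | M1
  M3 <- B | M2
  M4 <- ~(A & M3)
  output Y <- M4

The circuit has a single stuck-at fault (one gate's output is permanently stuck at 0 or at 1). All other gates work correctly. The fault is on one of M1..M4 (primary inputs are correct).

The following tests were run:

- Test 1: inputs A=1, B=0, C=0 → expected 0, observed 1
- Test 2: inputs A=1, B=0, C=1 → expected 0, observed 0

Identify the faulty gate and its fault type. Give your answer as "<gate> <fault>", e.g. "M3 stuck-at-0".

M1 stuck-at-0

Fault-free values for test 1 (A=1, B=0, C=0): M1=1, M2=1, M3=1, M4=0, giving Y=0. Observed 1.
Test 1: faults giving observed 1 are {M1 stuck-at-0, M2 stuck-at-0, M3 stuck-at-0, M4 stuck-at-1}.
Test 2 (A=1, B=0, C=1): fault-free M1=1, M2=1, M3=1, M4=0 → 0; observed 0. Eliminates M2 stuck-at-0, M3 stuck-at-0, M4 stuck-at-1.
Only M1 stuck-at-0 is consistent with every test.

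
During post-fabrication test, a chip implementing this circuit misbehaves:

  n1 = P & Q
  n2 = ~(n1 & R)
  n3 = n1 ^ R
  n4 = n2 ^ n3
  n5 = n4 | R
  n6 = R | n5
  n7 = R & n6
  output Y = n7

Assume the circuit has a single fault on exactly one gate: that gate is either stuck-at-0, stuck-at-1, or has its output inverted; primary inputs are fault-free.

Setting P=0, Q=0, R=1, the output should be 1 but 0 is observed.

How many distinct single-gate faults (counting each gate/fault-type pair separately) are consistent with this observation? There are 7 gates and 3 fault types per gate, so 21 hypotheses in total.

Fault-free: n1=0, n2=1, n3=1, n4=0, n5=1, n6=1, n7=1 → 1. Observed 0.
  n1: none of the 3 fault types match ✗
  n2: none of the 3 fault types match ✗
  n3: none of the 3 fault types match ✗
  n4: none of the 3 fault types match ✗
  n5: none of the 3 fault types match ✗
  n6: stuck-at-0, inverted output ✓; others ✗
  n7: stuck-at-0, inverted output ✓; others ✗
Consistent faults: {n6 stuck-at-0, n6 inverted output, n7 stuck-at-0, n7 inverted output} — 4 in all.

4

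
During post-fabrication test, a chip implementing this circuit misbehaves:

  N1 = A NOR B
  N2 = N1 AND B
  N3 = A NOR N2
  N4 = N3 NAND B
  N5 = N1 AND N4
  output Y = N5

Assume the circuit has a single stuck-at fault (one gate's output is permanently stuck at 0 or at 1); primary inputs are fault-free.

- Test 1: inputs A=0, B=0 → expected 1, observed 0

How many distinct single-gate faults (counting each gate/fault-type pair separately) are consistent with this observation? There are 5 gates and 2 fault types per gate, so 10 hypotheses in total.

Fault-free: N1=1, N2=0, N3=1, N4=1, N5=1 → 1. Observed 0.
  N1 stuck-at-0: output 0 ✓
  N1 stuck-at-1: output 1 ✗
  N2 stuck-at-0: output 1 ✗
  N2 stuck-at-1: output 1 ✗
  N3 stuck-at-0: output 1 ✗
  N3 stuck-at-1: output 1 ✗
  N4 stuck-at-0: output 0 ✓
  N4 stuck-at-1: output 1 ✗
  N5 stuck-at-0: output 0 ✓
  N5 stuck-at-1: output 1 ✗
Consistent faults: {N1 stuck-at-0, N4 stuck-at-0, N5 stuck-at-0} — 3 in all.

3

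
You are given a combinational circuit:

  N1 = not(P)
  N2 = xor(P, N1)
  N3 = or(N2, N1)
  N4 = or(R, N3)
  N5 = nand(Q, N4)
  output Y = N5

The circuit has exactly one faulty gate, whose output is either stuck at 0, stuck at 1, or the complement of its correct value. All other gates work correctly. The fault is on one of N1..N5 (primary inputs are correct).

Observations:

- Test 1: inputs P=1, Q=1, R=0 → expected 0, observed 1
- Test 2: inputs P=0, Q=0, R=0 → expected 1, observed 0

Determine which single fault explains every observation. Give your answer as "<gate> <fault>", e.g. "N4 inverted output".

N5 inverted output

Fault-free values for test 1 (P=1, Q=1, R=0): N1=0, N2=1, N3=1, N4=1, N5=0, giving Y=0. Observed 1.
Test 1: faults giving observed 1 are {N2 stuck-at-0, N2 inverted output, N3 stuck-at-0, N3 inverted output, N4 stuck-at-0, N4 inverted output, N5 stuck-at-1, N5 inverted output}.
Test 2 (P=0, Q=0, R=0): fault-free N1=1, N2=1, N3=1, N4=1, N5=1 → 1; observed 0. Eliminates N2 stuck-at-0, N2 inverted output, N3 stuck-at-0, N3 inverted output, N4 stuck-at-0, N4 inverted output, N5 stuck-at-1.
Only N5 inverted output is consistent with every test.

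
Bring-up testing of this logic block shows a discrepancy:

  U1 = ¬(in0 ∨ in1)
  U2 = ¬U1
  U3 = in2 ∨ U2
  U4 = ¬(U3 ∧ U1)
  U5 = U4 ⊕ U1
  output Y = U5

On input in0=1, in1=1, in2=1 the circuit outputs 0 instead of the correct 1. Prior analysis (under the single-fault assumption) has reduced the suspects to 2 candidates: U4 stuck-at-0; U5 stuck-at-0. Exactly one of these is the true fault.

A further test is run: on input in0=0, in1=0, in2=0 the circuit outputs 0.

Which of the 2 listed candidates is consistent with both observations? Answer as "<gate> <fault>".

Evaluate each candidate on input in0=0, in1=0, in2=0:
  U4 stuck-at-0: U1=1, U2=0, U3=0, U4=0 [stuck-at-0], U5=1 → 1 — eliminated
  U5 stuck-at-0: U1=1, U2=0, U3=0, U4=1, U5=0 [stuck-at-0] → 0 — matches
Only U5 stuck-at-0 reproduces the observed 0.

U5 stuck-at-0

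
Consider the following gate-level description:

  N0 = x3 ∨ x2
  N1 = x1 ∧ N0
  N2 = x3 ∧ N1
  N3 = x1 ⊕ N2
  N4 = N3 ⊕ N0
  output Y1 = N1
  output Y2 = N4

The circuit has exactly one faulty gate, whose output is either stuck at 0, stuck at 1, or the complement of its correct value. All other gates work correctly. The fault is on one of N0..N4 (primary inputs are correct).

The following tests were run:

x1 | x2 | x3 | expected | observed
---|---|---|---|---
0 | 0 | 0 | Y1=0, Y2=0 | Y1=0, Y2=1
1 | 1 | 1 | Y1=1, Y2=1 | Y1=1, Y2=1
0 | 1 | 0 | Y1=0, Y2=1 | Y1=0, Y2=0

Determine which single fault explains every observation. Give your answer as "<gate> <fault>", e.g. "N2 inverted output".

N2 stuck-at-1

Fault-free values for test 1 (x1=0, x2=0, x3=0): N0=0, N1=0, N2=0, N3=0, N4=0, giving Y1=0, Y2=0. Observed Y1=0, Y2=1.
Test 1: faults giving observed Y1=0, Y2=1 are {N0 stuck-at-1, N0 inverted output, N2 stuck-at-1, N2 inverted output, N3 stuck-at-1, N3 inverted output, N4 stuck-at-1, N4 inverted output}.
Test 2 (x1=1, x2=1, x3=1): fault-free N0=1, N1=1, N2=1, N3=0, N4=1 → Y1=1, Y2=1; observed Y1=1, Y2=1. Eliminates N0 inverted output, N2 inverted output, N3 stuck-at-1, N3 inverted output, N4 inverted output.
Test 3 (x1=0, x2=1, x3=0): fault-free N0=1, N1=0, N2=0, N3=0, N4=1 → Y1=0, Y2=1; observed Y1=0, Y2=0. Eliminates N0 stuck-at-1, N4 stuck-at-1.
Only N2 stuck-at-1 is consistent with every test.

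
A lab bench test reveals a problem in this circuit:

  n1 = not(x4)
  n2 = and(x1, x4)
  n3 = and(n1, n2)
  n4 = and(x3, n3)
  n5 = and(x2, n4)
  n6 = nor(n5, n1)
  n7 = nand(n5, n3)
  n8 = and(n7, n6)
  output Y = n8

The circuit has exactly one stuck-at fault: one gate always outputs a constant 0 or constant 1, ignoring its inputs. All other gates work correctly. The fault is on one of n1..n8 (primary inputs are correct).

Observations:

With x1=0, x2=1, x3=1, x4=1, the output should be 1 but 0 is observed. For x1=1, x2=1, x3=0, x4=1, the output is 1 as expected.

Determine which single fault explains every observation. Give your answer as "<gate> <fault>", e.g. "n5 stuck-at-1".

Fault-free values for test 1 (x1=0, x2=1, x3=1, x4=1): n1=0, n2=0, n3=0, n4=0, n5=0, n6=1, n7=1, n8=1, giving Y=1. Observed 0.
Test 1: faults giving observed 0 are {n1 stuck-at-1, n3 stuck-at-1, n4 stuck-at-1, n5 stuck-at-1, n6 stuck-at-0, n7 stuck-at-0, n8 stuck-at-0}.
Test 2 (x1=1, x2=1, x3=0, x4=1): fault-free n1=0, n2=1, n3=0, n4=0, n5=0, n6=1, n7=1, n8=1 → 1; observed 1. Eliminates n1 stuck-at-1, n4 stuck-at-1, n5 stuck-at-1, n6 stuck-at-0, n7 stuck-at-0, n8 stuck-at-0.
Only n3 stuck-at-1 is consistent with every test.

n3 stuck-at-1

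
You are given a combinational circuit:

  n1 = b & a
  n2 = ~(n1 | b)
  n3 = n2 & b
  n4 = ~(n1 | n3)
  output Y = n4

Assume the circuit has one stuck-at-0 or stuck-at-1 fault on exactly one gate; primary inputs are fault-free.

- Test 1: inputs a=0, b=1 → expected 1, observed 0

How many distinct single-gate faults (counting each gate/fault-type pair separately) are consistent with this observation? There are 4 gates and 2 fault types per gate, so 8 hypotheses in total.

4

Fault-free: n1=0, n2=0, n3=0, n4=1 → 1. Observed 0.
  n1 stuck-at-0: output 1 ✗
  n1 stuck-at-1: output 0 ✓
  n2 stuck-at-0: output 1 ✗
  n2 stuck-at-1: output 0 ✓
  n3 stuck-at-0: output 1 ✗
  n3 stuck-at-1: output 0 ✓
  n4 stuck-at-0: output 0 ✓
  n4 stuck-at-1: output 1 ✗
Consistent faults: {n1 stuck-at-1, n2 stuck-at-1, n3 stuck-at-1, n4 stuck-at-0} — 4 in all.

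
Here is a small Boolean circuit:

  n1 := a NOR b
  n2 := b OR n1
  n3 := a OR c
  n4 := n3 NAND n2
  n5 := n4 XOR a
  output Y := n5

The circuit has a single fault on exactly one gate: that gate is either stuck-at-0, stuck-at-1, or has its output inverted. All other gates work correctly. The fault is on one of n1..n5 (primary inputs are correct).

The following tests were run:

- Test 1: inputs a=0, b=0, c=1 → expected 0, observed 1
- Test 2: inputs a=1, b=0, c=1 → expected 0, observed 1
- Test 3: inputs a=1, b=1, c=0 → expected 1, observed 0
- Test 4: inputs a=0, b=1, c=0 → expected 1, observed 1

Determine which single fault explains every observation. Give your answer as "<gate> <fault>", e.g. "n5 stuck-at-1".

Fault-free values for test 1 (a=0, b=0, c=1): n1=1, n2=1, n3=1, n4=0, n5=0, giving Y=0. Observed 1.
Test 1: faults giving observed 1 are {n1 stuck-at-0, n1 inverted output, n2 stuck-at-0, n2 inverted output, n3 stuck-at-0, n3 inverted output, n4 stuck-at-1, n4 inverted output, n5 stuck-at-1, n5 inverted output}.
Test 2 (a=1, b=0, c=1): fault-free n1=0, n2=0, n3=1, n4=1, n5=0 → 0; observed 1. Eliminates n1 stuck-at-0, n2 stuck-at-0, n3 stuck-at-0, n3 inverted output, n4 stuck-at-1.
Test 3 (a=1, b=1, c=0): fault-free n1=0, n2=1, n3=1, n4=0, n5=1 → 1; observed 0. Eliminates n1 inverted output, n5 stuck-at-1.
Test 4 (a=0, b=1, c=0): fault-free n1=0, n2=1, n3=0, n4=1, n5=1 → 1; observed 1. Eliminates n4 inverted output, n5 inverted output.
Only n2 inverted output is consistent with every test.

n2 inverted output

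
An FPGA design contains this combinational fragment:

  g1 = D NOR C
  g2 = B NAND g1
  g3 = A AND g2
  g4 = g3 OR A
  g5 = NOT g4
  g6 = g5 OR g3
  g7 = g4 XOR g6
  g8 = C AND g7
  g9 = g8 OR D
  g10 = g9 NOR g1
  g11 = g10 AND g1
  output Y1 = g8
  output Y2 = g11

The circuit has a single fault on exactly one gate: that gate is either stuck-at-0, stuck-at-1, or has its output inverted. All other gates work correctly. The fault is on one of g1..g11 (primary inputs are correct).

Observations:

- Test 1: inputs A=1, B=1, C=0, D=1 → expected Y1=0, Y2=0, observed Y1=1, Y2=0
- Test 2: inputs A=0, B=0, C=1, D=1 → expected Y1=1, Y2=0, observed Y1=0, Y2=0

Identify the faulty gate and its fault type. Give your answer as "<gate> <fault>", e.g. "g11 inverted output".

g8 inverted output

Fault-free values for test 1 (A=1, B=1, C=0, D=1): g1=0, g2=1, g3=1, g4=1, g5=0, g6=1, g7=0, g8=0, g9=1, g10=0, g11=0, giving Y1=0, Y2=0. Observed Y1=1, Y2=0.
Test 1: faults giving observed Y1=1, Y2=0 are {g8 stuck-at-1, g8 inverted output}.
Test 2 (A=0, B=0, C=1, D=1): fault-free g1=0, g2=1, g3=0, g4=0, g5=1, g6=1, g7=1, g8=1, g9=1, g10=0, g11=0 → Y1=1, Y2=0; observed Y1=0, Y2=0. Eliminates g8 stuck-at-1.
Only g8 inverted output is consistent with every test.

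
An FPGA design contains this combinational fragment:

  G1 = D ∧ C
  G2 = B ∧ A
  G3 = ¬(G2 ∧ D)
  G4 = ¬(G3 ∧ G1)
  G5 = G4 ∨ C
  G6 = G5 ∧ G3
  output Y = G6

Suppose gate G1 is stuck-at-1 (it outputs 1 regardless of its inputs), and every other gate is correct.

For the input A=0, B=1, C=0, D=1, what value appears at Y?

Propagate with G1 forced: G1=1 [stuck-at-1], G2=0, G3=1, G4=0, G5=0, G6=0.
So Y = 0. (Without the fault it would be 1.)

0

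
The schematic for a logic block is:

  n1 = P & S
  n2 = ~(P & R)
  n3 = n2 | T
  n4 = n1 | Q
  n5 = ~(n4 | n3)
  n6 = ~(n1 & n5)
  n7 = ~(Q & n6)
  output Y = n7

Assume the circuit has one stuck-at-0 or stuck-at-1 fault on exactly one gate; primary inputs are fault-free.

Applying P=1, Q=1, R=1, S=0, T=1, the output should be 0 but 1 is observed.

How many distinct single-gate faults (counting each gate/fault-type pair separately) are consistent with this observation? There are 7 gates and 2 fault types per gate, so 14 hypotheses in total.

Fault-free: n1=0, n2=0, n3=1, n4=1, n5=0, n6=1, n7=0 → 0. Observed 1.
  n1 stuck-at-0: output 0 ✗
  n1 stuck-at-1: output 0 ✗
  n2 stuck-at-0: output 0 ✗
  n2 stuck-at-1: output 0 ✗
  n3 stuck-at-0: output 0 ✗
  n3 stuck-at-1: output 0 ✗
  n4 stuck-at-0: output 0 ✗
  n4 stuck-at-1: output 0 ✗
  n5 stuck-at-0: output 0 ✗
  n5 stuck-at-1: output 0 ✗
  n6 stuck-at-0: output 1 ✓
  n6 stuck-at-1: output 0 ✗
  n7 stuck-at-0: output 0 ✗
  n7 stuck-at-1: output 1 ✓
Consistent faults: {n6 stuck-at-0, n7 stuck-at-1} — 2 in all.

2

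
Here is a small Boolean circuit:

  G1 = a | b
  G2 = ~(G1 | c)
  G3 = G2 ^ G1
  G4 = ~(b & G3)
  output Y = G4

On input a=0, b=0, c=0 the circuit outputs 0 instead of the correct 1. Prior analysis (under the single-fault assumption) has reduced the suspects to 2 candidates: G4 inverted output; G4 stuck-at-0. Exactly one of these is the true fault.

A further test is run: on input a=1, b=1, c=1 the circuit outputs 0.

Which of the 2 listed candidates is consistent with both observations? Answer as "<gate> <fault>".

G4 stuck-at-0

Evaluate each candidate on input a=1, b=1, c=1:
  G4 inverted output: G1=1, G2=0, G3=1, G4=1 [inverted output] → 1 — eliminated
  G4 stuck-at-0: G1=1, G2=0, G3=1, G4=0 [stuck-at-0] → 0 — matches
Only G4 stuck-at-0 reproduces the observed 0.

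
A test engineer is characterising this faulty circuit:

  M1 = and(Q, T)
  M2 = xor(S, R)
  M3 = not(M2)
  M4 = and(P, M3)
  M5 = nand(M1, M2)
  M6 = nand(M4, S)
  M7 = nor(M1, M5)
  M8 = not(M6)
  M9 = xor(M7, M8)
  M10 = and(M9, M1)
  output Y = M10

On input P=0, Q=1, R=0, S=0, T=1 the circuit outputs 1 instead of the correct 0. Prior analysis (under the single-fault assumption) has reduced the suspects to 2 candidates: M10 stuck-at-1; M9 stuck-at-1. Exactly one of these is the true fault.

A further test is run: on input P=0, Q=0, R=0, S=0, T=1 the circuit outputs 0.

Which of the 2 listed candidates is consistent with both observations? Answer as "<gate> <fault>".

M9 stuck-at-1

Evaluate each candidate on input P=0, Q=0, R=0, S=0, T=1:
  M10 stuck-at-1: M1=0, M2=0, M3=1, M4=0, M5=1, M6=1, M7=0, M8=0, M9=0, M10=1 [stuck-at-1] → 1 — eliminated
  M9 stuck-at-1: M1=0, M2=0, M3=1, M4=0, M5=1, M6=1, M7=0, M8=0, M9=1 [stuck-at-1], M10=0 → 0 — matches
Only M9 stuck-at-1 reproduces the observed 0.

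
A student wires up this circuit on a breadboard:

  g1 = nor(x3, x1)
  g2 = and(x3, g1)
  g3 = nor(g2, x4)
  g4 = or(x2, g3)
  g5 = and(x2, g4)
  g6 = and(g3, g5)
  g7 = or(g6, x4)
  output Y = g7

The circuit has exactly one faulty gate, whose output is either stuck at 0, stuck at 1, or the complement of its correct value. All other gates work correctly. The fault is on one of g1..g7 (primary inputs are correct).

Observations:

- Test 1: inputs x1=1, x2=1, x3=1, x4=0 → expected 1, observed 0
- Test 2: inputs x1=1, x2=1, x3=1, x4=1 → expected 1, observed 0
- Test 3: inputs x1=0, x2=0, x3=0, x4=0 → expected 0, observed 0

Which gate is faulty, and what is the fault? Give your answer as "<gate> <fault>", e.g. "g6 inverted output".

Fault-free values for test 1 (x1=1, x2=1, x3=1, x4=0): g1=0, g2=0, g3=1, g4=1, g5=1, g6=1, g7=1, giving Y=1. Observed 0.
Test 1: faults giving observed 0 are {g1 stuck-at-1, g1 inverted output, g2 stuck-at-1, g2 inverted output, g3 stuck-at-0, g3 inverted output, g4 stuck-at-0, g4 inverted output, g5 stuck-at-0, g5 inverted output, g6 stuck-at-0, g6 inverted output, g7 stuck-at-0, g7 inverted output}.
Test 2 (x1=1, x2=1, x3=1, x4=1): fault-free g1=0, g2=0, g3=0, g4=1, g5=1, g6=0, g7=1 → 1; observed 0. Eliminates g1 stuck-at-1, g1 inverted output, g2 stuck-at-1, g2 inverted output, g3 stuck-at-0, g3 inverted output, g4 stuck-at-0, g4 inverted output, g5 stuck-at-0, g5 inverted output, g6 stuck-at-0, g6 inverted output.
Test 3 (x1=0, x2=0, x3=0, x4=0): fault-free g1=1, g2=0, g3=1, g4=1, g5=0, g6=0, g7=0 → 0; observed 0. Eliminates g7 inverted output.
Only g7 stuck-at-0 is consistent with every test.

g7 stuck-at-0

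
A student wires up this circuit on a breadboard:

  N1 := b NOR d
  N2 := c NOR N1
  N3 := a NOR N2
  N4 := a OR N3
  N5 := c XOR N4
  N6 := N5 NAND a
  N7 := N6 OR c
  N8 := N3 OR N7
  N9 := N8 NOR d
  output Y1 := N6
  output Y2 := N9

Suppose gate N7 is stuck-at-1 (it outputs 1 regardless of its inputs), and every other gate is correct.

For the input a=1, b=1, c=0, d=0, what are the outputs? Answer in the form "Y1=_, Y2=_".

Propagate with N7 forced: N1=0, N2=1, N3=0, N4=1, N5=1, N6=0, N7=1 [stuck-at-1], N8=1, N9=0.
So the outputs are Y1=0, Y2=0. (Without the fault they would be Y1=0, Y2=1.)

Y1=0, Y2=0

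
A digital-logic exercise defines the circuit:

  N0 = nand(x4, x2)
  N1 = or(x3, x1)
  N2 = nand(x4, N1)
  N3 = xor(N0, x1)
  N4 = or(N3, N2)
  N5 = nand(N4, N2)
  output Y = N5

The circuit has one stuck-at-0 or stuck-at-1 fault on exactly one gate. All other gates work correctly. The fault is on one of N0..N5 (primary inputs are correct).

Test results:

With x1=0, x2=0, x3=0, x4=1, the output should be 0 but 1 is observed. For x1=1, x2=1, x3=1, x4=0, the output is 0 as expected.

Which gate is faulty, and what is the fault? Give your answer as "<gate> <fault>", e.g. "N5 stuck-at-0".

Fault-free values for test 1 (x1=0, x2=0, x3=0, x4=1): N0=1, N1=0, N2=1, N3=1, N4=1, N5=0, giving Y=0. Observed 1.
Test 1: faults giving observed 1 are {N1 stuck-at-1, N2 stuck-at-0, N4 stuck-at-0, N5 stuck-at-1}.
Test 2 (x1=1, x2=1, x3=1, x4=0): fault-free N0=1, N1=1, N2=1, N3=0, N4=1, N5=0 → 0; observed 0. Eliminates N2 stuck-at-0, N4 stuck-at-0, N5 stuck-at-1.
Only N1 stuck-at-1 is consistent with every test.

N1 stuck-at-1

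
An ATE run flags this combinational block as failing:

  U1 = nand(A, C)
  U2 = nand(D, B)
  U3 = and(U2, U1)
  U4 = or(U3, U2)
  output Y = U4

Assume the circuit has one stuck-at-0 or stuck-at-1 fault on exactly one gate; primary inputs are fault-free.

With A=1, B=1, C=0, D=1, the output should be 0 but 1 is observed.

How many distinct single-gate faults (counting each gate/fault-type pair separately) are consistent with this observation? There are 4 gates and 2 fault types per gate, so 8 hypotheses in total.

Fault-free: U1=1, U2=0, U3=0, U4=0 → 0. Observed 1.
  U1 stuck-at-0: output 0 ✗
  U1 stuck-at-1: output 0 ✗
  U2 stuck-at-0: output 0 ✗
  U2 stuck-at-1: output 1 ✓
  U3 stuck-at-0: output 0 ✗
  U3 stuck-at-1: output 1 ✓
  U4 stuck-at-0: output 0 ✗
  U4 stuck-at-1: output 1 ✓
Consistent faults: {U2 stuck-at-1, U3 stuck-at-1, U4 stuck-at-1} — 3 in all.

3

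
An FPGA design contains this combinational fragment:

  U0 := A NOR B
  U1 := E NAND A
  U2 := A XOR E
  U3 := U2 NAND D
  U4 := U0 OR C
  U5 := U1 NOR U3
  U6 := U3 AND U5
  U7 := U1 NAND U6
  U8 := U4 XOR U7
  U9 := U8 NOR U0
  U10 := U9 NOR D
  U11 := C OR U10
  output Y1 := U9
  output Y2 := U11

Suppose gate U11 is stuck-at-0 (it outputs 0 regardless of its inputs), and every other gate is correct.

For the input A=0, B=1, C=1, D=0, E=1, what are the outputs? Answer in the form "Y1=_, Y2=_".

Y1=1, Y2=0

Propagate with U11 forced: U0=0, U1=1, U2=1, U3=1, U4=1, U5=0, U6=0, U7=1, U8=0, U9=1, U10=0, U11=0 [stuck-at-0].
So the outputs are Y1=1, Y2=0. (Without the fault they would be Y1=1, Y2=1.)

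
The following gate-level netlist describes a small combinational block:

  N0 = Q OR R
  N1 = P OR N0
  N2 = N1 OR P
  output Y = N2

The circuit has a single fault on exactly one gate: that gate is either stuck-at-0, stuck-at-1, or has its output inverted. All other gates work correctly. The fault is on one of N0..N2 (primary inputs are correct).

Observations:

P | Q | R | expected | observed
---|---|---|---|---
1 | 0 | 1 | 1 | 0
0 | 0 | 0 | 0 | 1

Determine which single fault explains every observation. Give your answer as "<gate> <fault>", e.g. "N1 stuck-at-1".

Fault-free values for test 1 (P=1, Q=0, R=1): N0=1, N1=1, N2=1, giving Y=1. Observed 0.
Test 1: faults giving observed 0 are {N2 stuck-at-0, N2 inverted output}.
Test 2 (P=0, Q=0, R=0): fault-free N0=0, N1=0, N2=0 → 0; observed 1. Eliminates N2 stuck-at-0.
Only N2 inverted output is consistent with every test.

N2 inverted output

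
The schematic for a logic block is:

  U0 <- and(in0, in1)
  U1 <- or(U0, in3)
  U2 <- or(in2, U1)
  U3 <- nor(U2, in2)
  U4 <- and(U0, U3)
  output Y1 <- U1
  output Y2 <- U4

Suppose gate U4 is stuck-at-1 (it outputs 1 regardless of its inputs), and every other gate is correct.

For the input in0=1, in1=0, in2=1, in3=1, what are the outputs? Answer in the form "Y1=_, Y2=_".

Y1=1, Y2=1

Propagate with U4 forced: U0=0, U1=1, U2=1, U3=0, U4=1 [stuck-at-1].
So the outputs are Y1=1, Y2=1. (Without the fault they would be Y1=1, Y2=0.)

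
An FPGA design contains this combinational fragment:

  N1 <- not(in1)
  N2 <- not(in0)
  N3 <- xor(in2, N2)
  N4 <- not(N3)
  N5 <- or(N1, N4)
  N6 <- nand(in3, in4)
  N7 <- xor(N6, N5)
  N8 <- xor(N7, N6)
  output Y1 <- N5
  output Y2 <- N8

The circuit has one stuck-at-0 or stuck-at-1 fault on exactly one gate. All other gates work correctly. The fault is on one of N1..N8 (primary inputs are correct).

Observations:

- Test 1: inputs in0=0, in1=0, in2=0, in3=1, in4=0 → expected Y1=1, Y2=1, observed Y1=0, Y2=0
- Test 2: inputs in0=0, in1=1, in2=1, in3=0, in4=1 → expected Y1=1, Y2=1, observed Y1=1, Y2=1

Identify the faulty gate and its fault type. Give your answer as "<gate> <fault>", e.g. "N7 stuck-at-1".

Fault-free values for test 1 (in0=0, in1=0, in2=0, in3=1, in4=0): N1=1, N2=1, N3=1, N4=0, N5=1, N6=1, N7=0, N8=1, giving Y1=1, Y2=1. Observed Y1=0, Y2=0.
Test 1: faults giving observed Y1=0, Y2=0 are {N1 stuck-at-0, N5 stuck-at-0}.
Test 2 (in0=0, in1=1, in2=1, in3=0, in4=1): fault-free N1=0, N2=1, N3=0, N4=1, N5=1, N6=1, N7=0, N8=1 → Y1=1, Y2=1; observed Y1=1, Y2=1. Eliminates N5 stuck-at-0.
Only N1 stuck-at-0 is consistent with every test.

N1 stuck-at-0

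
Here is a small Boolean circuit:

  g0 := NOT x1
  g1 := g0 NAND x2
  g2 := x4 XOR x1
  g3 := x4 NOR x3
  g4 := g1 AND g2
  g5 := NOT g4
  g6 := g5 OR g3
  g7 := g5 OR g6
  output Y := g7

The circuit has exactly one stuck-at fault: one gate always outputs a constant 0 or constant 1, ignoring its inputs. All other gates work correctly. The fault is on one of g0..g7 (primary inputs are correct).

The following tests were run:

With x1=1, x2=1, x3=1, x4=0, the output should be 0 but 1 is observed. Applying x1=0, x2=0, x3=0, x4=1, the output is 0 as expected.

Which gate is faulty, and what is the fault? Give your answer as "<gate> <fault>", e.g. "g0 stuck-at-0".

g0 stuck-at-1

Fault-free values for test 1 (x1=1, x2=1, x3=1, x4=0): g0=0, g1=1, g2=1, g3=0, g4=1, g5=0, g6=0, g7=0, giving Y=0. Observed 1.
Test 1: faults giving observed 1 are {g0 stuck-at-1, g1 stuck-at-0, g2 stuck-at-0, g3 stuck-at-1, g4 stuck-at-0, g5 stuck-at-1, g6 stuck-at-1, g7 stuck-at-1}.
Test 2 (x1=0, x2=0, x3=0, x4=1): fault-free g0=1, g1=1, g2=1, g3=0, g4=1, g5=0, g6=0, g7=0 → 0; observed 0. Eliminates g1 stuck-at-0, g2 stuck-at-0, g3 stuck-at-1, g4 stuck-at-0, g5 stuck-at-1, g6 stuck-at-1, g7 stuck-at-1.
Only g0 stuck-at-1 is consistent with every test.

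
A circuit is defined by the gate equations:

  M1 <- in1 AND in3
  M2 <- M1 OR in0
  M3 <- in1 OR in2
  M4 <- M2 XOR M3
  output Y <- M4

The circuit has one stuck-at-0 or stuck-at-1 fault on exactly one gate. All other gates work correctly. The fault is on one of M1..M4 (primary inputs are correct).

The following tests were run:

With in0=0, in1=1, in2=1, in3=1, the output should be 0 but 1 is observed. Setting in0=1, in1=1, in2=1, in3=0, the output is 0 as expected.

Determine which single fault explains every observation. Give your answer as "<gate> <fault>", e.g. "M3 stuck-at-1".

M1 stuck-at-0

Fault-free values for test 1 (in0=0, in1=1, in2=1, in3=1): M1=1, M2=1, M3=1, M4=0, giving Y=0. Observed 1.
Test 1: faults giving observed 1 are {M1 stuck-at-0, M2 stuck-at-0, M3 stuck-at-0, M4 stuck-at-1}.
Test 2 (in0=1, in1=1, in2=1, in3=0): fault-free M1=0, M2=1, M3=1, M4=0 → 0; observed 0. Eliminates M2 stuck-at-0, M3 stuck-at-0, M4 stuck-at-1.
Only M1 stuck-at-0 is consistent with every test.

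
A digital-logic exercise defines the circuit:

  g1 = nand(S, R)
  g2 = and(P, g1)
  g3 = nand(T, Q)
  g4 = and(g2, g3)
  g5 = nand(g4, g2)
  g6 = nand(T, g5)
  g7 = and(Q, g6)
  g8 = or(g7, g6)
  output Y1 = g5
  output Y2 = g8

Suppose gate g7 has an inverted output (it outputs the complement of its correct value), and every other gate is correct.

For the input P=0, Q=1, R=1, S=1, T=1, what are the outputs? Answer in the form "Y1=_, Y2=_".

Propagate with g7 forced: g1=0, g2=0, g3=0, g4=0, g5=1, g6=0, g7=1 [inverted output], g8=1.
So the outputs are Y1=1, Y2=1. (Without the fault they would be Y1=1, Y2=0.)

Y1=1, Y2=1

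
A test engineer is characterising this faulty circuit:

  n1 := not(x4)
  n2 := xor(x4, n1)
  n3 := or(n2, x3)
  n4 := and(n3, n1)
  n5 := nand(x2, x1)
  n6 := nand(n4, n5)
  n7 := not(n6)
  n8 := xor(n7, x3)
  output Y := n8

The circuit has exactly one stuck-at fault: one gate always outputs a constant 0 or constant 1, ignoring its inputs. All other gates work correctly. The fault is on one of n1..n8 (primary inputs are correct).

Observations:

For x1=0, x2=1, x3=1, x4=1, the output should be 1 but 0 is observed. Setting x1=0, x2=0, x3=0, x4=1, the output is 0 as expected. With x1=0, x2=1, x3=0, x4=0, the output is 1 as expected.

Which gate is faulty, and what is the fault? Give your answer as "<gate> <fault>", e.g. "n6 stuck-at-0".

Fault-free values for test 1 (x1=0, x2=1, x3=1, x4=1): n1=0, n2=1, n3=1, n4=0, n5=1, n6=1, n7=0, n8=1, giving Y=1. Observed 0.
Test 1: faults giving observed 0 are {n1 stuck-at-1, n4 stuck-at-1, n6 stuck-at-0, n7 stuck-at-1, n8 stuck-at-0}.
Test 2 (x1=0, x2=0, x3=0, x4=1): fault-free n1=0, n2=1, n3=1, n4=0, n5=1, n6=1, n7=0, n8=0 → 0; observed 0. Eliminates n4 stuck-at-1, n6 stuck-at-0, n7 stuck-at-1.
Test 3 (x1=0, x2=1, x3=0, x4=0): fault-free n1=1, n2=1, n3=1, n4=1, n5=1, n6=0, n7=1, n8=1 → 1; observed 1. Eliminates n8 stuck-at-0.
Only n1 stuck-at-1 is consistent with every test.

n1 stuck-at-1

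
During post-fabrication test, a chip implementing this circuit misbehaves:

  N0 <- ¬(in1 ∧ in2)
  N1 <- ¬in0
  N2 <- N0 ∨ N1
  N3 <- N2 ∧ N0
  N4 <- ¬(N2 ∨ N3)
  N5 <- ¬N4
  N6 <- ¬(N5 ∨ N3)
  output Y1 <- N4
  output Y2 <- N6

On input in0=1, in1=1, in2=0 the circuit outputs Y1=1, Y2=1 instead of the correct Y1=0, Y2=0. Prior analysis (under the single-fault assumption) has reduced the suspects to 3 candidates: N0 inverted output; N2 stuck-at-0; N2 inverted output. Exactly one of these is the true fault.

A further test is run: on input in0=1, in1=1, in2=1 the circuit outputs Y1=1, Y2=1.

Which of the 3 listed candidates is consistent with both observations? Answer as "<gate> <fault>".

Evaluate each candidate on input in0=1, in1=1, in2=1:
  N0 inverted output: N0=1 [inverted output], N1=0, N2=1, N3=1, N4=0, N5=1, N6=0 → Y1=0, Y2=0 — eliminated
  N2 stuck-at-0: N0=0, N1=0, N2=0 [stuck-at-0], N3=0, N4=1, N5=0, N6=1 → Y1=1, Y2=1 — matches
  N2 inverted output: N0=0, N1=0, N2=1 [inverted output], N3=0, N4=0, N5=1, N6=0 → Y1=0, Y2=0 — eliminated
Only N2 stuck-at-0 reproduces the observed Y1=1, Y2=1.

N2 stuck-at-0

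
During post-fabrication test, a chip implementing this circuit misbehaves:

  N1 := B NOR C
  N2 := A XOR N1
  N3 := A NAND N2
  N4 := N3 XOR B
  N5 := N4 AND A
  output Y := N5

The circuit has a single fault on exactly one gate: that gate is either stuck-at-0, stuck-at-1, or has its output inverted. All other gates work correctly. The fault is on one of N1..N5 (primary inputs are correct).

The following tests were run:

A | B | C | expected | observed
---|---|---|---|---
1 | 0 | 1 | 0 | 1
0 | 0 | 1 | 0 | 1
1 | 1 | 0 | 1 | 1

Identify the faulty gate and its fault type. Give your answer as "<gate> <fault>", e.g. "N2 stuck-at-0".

N5 stuck-at-1

Fault-free values for test 1 (A=1, B=0, C=1): N1=0, N2=1, N3=0, N4=0, N5=0, giving Y=0. Observed 1.
Test 1: faults giving observed 1 are {N1 stuck-at-1, N1 inverted output, N2 stuck-at-0, N2 inverted output, N3 stuck-at-1, N3 inverted output, N4 stuck-at-1, N4 inverted output, N5 stuck-at-1, N5 inverted output}.
Test 2 (A=0, B=0, C=1): fault-free N1=0, N2=0, N3=1, N4=1, N5=0 → 0; observed 1. Eliminates N1 stuck-at-1, N1 inverted output, N2 stuck-at-0, N2 inverted output, N3 stuck-at-1, N3 inverted output, N4 stuck-at-1, N4 inverted output.
Test 3 (A=1, B=1, C=0): fault-free N1=0, N2=1, N3=0, N4=1, N5=1 → 1; observed 1. Eliminates N5 inverted output.
Only N5 stuck-at-1 is consistent with every test.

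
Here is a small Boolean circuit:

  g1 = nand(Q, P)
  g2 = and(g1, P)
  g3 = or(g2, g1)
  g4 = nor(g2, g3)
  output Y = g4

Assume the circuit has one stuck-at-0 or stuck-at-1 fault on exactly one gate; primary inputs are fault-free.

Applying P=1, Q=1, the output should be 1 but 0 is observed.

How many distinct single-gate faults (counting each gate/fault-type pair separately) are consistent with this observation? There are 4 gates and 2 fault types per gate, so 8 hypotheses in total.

4

Fault-free: g1=0, g2=0, g3=0, g4=1 → 1. Observed 0.
  g1 stuck-at-0: output 1 ✗
  g1 stuck-at-1: output 0 ✓
  g2 stuck-at-0: output 1 ✗
  g2 stuck-at-1: output 0 ✓
  g3 stuck-at-0: output 1 ✗
  g3 stuck-at-1: output 0 ✓
  g4 stuck-at-0: output 0 ✓
  g4 stuck-at-1: output 1 ✗
Consistent faults: {g1 stuck-at-1, g2 stuck-at-1, g3 stuck-at-1, g4 stuck-at-0} — 4 in all.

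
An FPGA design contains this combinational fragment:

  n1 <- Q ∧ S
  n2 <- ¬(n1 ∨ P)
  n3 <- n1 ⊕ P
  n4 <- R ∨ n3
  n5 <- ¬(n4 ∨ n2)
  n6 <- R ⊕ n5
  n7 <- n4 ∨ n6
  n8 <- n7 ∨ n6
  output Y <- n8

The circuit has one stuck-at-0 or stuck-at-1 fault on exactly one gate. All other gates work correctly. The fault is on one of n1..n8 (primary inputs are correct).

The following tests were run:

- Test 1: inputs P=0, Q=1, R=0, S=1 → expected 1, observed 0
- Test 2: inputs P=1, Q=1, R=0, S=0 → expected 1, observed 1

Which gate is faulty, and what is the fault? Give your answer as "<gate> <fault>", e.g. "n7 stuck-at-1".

n1 stuck-at-0

Fault-free values for test 1 (P=0, Q=1, R=0, S=1): n1=1, n2=0, n3=1, n4=1, n5=0, n6=0, n7=1, n8=1, giving Y=1. Observed 0.
Test 1: faults giving observed 0 are {n1 stuck-at-0, n7 stuck-at-0, n8 stuck-at-0}.
Test 2 (P=1, Q=1, R=0, S=0): fault-free n1=0, n2=0, n3=1, n4=1, n5=0, n6=0, n7=1, n8=1 → 1; observed 1. Eliminates n7 stuck-at-0, n8 stuck-at-0.
Only n1 stuck-at-0 is consistent with every test.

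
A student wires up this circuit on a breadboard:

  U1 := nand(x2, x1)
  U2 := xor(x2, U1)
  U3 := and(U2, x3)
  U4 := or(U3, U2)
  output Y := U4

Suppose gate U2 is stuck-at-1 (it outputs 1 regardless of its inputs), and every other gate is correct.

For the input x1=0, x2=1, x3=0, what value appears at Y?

Propagate with U2 forced: U1=1, U2=1 [stuck-at-1], U3=0, U4=1.
So Y = 1. (Without the fault it would be 0.)

1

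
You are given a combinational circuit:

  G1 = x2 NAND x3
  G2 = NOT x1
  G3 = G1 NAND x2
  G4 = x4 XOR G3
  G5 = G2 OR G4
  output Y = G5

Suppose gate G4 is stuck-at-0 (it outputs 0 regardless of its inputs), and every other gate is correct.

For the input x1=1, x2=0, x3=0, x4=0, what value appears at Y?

Propagate with G4 forced: G1=1, G2=0, G3=1, G4=0 [stuck-at-0], G5=0.
So Y = 0. (Without the fault it would be 1.)

0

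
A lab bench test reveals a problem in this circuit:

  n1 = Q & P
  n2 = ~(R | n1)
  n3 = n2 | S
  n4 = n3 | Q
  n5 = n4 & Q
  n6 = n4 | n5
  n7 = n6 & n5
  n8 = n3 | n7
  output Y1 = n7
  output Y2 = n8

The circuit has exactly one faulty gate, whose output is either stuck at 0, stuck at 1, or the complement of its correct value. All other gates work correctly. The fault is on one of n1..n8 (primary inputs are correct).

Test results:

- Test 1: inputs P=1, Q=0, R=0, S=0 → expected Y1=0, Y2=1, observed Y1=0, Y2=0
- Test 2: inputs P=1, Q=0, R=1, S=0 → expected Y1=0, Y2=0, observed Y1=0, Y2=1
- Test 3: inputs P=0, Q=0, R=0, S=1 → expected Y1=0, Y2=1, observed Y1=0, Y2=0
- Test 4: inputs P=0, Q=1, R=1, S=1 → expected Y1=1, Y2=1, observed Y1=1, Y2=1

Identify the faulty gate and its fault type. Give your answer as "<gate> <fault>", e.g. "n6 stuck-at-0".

Fault-free values for test 1 (P=1, Q=0, R=0, S=0): n1=0, n2=1, n3=1, n4=1, n5=0, n6=1, n7=0, n8=1, giving Y1=0, Y2=1. Observed Y1=0, Y2=0.
Test 1: faults giving observed Y1=0, Y2=0 are {n1 stuck-at-1, n1 inverted output, n2 stuck-at-0, n2 inverted output, n3 stuck-at-0, n3 inverted output, n8 stuck-at-0, n8 inverted output}.
Test 2 (P=1, Q=0, R=1, S=0): fault-free n1=0, n2=0, n3=0, n4=0, n5=0, n6=0, n7=0, n8=0 → Y1=0, Y2=0; observed Y1=0, Y2=1. Eliminates n1 stuck-at-1, n1 inverted output, n2 stuck-at-0, n3 stuck-at-0, n8 stuck-at-0.
Test 3 (P=0, Q=0, R=0, S=1): fault-free n1=0, n2=1, n3=1, n4=1, n5=0, n6=1, n7=0, n8=1 → Y1=0, Y2=1; observed Y1=0, Y2=0. Eliminates n2 inverted output.
Test 4 (P=0, Q=1, R=1, S=1): fault-free n1=0, n2=0, n3=1, n4=1, n5=1, n6=1, n7=1, n8=1 → Y1=1, Y2=1; observed Y1=1, Y2=1. Eliminates n8 inverted output.
Only n3 inverted output is consistent with every test.

n3 inverted output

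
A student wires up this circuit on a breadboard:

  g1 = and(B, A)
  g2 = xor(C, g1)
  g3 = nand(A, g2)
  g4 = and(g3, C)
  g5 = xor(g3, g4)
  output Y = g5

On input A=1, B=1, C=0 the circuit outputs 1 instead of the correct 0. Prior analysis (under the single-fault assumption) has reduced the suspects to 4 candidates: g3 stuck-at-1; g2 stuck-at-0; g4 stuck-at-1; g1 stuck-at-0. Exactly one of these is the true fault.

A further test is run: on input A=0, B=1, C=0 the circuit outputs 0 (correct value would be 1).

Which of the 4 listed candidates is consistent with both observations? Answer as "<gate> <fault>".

Evaluate each candidate on input A=0, B=1, C=0:
  g3 stuck-at-1: g1=0, g2=0, g3=1 [stuck-at-1], g4=0, g5=1 → 1 — eliminated
  g2 stuck-at-0: g1=0, g2=0 [stuck-at-0], g3=1, g4=0, g5=1 → 1 — eliminated
  g4 stuck-at-1: g1=0, g2=0, g3=1, g4=1 [stuck-at-1], g5=0 → 0 — matches
  g1 stuck-at-0: g1=0 [stuck-at-0], g2=0, g3=1, g4=0, g5=1 → 1 — eliminated
Only g4 stuck-at-1 reproduces the observed 0.

g4 stuck-at-1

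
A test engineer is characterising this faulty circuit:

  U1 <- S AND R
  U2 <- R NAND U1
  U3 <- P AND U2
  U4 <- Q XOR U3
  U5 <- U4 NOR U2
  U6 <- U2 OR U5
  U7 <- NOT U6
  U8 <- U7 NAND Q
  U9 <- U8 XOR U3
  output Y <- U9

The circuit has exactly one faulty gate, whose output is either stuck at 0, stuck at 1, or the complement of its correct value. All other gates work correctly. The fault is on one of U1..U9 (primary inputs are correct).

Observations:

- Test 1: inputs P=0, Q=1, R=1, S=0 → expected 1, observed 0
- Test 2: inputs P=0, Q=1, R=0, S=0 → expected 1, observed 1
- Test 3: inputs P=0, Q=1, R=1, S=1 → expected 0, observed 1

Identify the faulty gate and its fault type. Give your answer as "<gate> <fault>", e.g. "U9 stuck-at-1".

Fault-free values for test 1 (P=0, Q=1, R=1, S=0): U1=0, U2=1, U3=0, U4=1, U5=0, U6=1, U7=0, U8=1, U9=1, giving Y=1. Observed 0.
Test 1: faults giving observed 0 are {U1 stuck-at-1, U1 inverted output, U2 stuck-at-0, U2 inverted output, U3 stuck-at-1, U3 inverted output, U6 stuck-at-0, U6 inverted output, U7 stuck-at-1, U7 inverted output, U8 stuck-at-0, U8 inverted output, U9 stuck-at-0, U9 inverted output}.
Test 2 (P=0, Q=1, R=0, S=0): fault-free U1=0, U2=1, U3=0, U4=1, U5=0, U6=1, U7=0, U8=1, U9=1 → 1; observed 1. Eliminates U2 stuck-at-0, U2 inverted output, U3 stuck-at-1, U3 inverted output, U6 stuck-at-0, U6 inverted output, U7 stuck-at-1, U7 inverted output, U8 stuck-at-0, U8 inverted output, U9 stuck-at-0, U9 inverted output.
Test 3 (P=0, Q=1, R=1, S=1): fault-free U1=1, U2=0, U3=0, U4=1, U5=0, U6=0, U7=1, U8=0, U9=0 → 0; observed 1. Eliminates U1 stuck-at-1.
Only U1 inverted output is consistent with every test.

U1 inverted output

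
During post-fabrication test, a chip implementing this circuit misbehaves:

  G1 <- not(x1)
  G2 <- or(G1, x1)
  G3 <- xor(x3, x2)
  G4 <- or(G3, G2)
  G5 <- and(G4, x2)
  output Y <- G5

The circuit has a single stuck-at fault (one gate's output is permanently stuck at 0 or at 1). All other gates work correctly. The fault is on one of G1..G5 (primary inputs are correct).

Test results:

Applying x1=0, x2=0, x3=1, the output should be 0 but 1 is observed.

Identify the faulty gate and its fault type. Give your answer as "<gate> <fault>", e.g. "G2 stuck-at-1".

Fault-free values for test 1 (x1=0, x2=0, x3=1): G1=1, G2=1, G3=1, G4=1, G5=0, giving Y=0. Observed 1.
Test 1: faults giving observed 1 are {G5 stuck-at-1}.
Only G5 stuck-at-1 is consistent with every test.

G5 stuck-at-1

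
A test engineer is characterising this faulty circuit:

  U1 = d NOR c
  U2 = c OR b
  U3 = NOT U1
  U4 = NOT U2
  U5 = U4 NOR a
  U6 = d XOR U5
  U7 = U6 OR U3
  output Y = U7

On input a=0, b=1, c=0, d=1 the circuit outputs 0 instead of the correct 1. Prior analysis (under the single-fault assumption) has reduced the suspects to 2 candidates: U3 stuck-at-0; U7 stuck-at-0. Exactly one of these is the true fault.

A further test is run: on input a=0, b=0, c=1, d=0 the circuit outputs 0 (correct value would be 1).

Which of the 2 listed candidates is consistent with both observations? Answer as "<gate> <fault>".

Evaluate each candidate on input a=0, b=0, c=1, d=0:
  U3 stuck-at-0: U1=0, U2=1, U3=0 [stuck-at-0], U4=0, U5=1, U6=1, U7=1 → 1 — eliminated
  U7 stuck-at-0: U1=0, U2=1, U3=1, U4=0, U5=1, U6=1, U7=0 [stuck-at-0] → 0 — matches
Only U7 stuck-at-0 reproduces the observed 0.

U7 stuck-at-0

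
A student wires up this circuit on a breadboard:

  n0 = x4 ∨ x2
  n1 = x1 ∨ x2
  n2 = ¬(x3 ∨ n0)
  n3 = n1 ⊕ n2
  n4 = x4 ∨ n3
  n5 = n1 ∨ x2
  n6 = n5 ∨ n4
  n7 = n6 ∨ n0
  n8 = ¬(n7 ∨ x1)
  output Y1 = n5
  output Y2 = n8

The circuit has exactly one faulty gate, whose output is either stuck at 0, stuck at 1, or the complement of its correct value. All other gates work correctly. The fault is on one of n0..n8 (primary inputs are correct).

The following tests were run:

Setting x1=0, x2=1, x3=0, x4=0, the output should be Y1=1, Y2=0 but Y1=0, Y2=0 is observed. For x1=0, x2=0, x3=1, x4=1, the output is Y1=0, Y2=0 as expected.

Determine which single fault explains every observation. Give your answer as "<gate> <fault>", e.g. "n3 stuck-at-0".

n5 stuck-at-0

Fault-free values for test 1 (x1=0, x2=1, x3=0, x4=0): n0=1, n1=1, n2=0, n3=1, n4=1, n5=1, n6=1, n7=1, n8=0, giving Y1=1, Y2=0. Observed Y1=0, Y2=0.
Test 1: faults giving observed Y1=0, Y2=0 are {n5 stuck-at-0, n5 inverted output}.
Test 2 (x1=0, x2=0, x3=1, x4=1): fault-free n0=1, n1=0, n2=0, n3=0, n4=1, n5=0, n6=1, n7=1, n8=0 → Y1=0, Y2=0; observed Y1=0, Y2=0. Eliminates n5 inverted output.
Only n5 stuck-at-0 is consistent with every test.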